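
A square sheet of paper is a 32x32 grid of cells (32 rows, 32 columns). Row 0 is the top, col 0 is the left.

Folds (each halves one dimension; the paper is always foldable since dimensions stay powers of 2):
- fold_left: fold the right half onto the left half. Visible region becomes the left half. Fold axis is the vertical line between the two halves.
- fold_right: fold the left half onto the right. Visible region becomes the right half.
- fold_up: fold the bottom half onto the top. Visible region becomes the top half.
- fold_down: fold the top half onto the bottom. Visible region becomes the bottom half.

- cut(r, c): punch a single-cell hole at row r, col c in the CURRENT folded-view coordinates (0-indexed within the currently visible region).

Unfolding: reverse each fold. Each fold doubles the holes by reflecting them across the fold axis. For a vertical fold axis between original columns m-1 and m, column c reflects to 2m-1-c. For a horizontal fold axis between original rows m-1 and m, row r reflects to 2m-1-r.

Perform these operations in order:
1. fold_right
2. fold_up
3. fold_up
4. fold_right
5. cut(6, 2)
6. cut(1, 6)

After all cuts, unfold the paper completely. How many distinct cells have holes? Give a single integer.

Op 1 fold_right: fold axis v@16; visible region now rows[0,32) x cols[16,32) = 32x16
Op 2 fold_up: fold axis h@16; visible region now rows[0,16) x cols[16,32) = 16x16
Op 3 fold_up: fold axis h@8; visible region now rows[0,8) x cols[16,32) = 8x16
Op 4 fold_right: fold axis v@24; visible region now rows[0,8) x cols[24,32) = 8x8
Op 5 cut(6, 2): punch at orig (6,26); cuts so far [(6, 26)]; region rows[0,8) x cols[24,32) = 8x8
Op 6 cut(1, 6): punch at orig (1,30); cuts so far [(1, 30), (6, 26)]; region rows[0,8) x cols[24,32) = 8x8
Unfold 1 (reflect across v@24): 4 holes -> [(1, 17), (1, 30), (6, 21), (6, 26)]
Unfold 2 (reflect across h@8): 8 holes -> [(1, 17), (1, 30), (6, 21), (6, 26), (9, 21), (9, 26), (14, 17), (14, 30)]
Unfold 3 (reflect across h@16): 16 holes -> [(1, 17), (1, 30), (6, 21), (6, 26), (9, 21), (9, 26), (14, 17), (14, 30), (17, 17), (17, 30), (22, 21), (22, 26), (25, 21), (25, 26), (30, 17), (30, 30)]
Unfold 4 (reflect across v@16): 32 holes -> [(1, 1), (1, 14), (1, 17), (1, 30), (6, 5), (6, 10), (6, 21), (6, 26), (9, 5), (9, 10), (9, 21), (9, 26), (14, 1), (14, 14), (14, 17), (14, 30), (17, 1), (17, 14), (17, 17), (17, 30), (22, 5), (22, 10), (22, 21), (22, 26), (25, 5), (25, 10), (25, 21), (25, 26), (30, 1), (30, 14), (30, 17), (30, 30)]

Answer: 32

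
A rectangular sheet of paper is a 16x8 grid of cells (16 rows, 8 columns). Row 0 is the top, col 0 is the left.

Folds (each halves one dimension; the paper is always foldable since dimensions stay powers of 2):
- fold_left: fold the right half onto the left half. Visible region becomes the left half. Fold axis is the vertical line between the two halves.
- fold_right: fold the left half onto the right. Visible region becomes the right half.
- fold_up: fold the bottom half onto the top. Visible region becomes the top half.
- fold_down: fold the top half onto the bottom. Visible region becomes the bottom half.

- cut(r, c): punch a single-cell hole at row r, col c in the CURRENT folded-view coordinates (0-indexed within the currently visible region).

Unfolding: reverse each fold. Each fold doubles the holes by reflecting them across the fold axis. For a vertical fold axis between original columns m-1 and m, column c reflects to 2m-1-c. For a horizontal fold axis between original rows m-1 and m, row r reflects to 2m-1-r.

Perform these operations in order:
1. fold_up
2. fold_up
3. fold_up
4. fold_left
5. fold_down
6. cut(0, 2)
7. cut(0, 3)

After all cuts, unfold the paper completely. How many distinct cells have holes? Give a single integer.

Op 1 fold_up: fold axis h@8; visible region now rows[0,8) x cols[0,8) = 8x8
Op 2 fold_up: fold axis h@4; visible region now rows[0,4) x cols[0,8) = 4x8
Op 3 fold_up: fold axis h@2; visible region now rows[0,2) x cols[0,8) = 2x8
Op 4 fold_left: fold axis v@4; visible region now rows[0,2) x cols[0,4) = 2x4
Op 5 fold_down: fold axis h@1; visible region now rows[1,2) x cols[0,4) = 1x4
Op 6 cut(0, 2): punch at orig (1,2); cuts so far [(1, 2)]; region rows[1,2) x cols[0,4) = 1x4
Op 7 cut(0, 3): punch at orig (1,3); cuts so far [(1, 2), (1, 3)]; region rows[1,2) x cols[0,4) = 1x4
Unfold 1 (reflect across h@1): 4 holes -> [(0, 2), (0, 3), (1, 2), (1, 3)]
Unfold 2 (reflect across v@4): 8 holes -> [(0, 2), (0, 3), (0, 4), (0, 5), (1, 2), (1, 3), (1, 4), (1, 5)]
Unfold 3 (reflect across h@2): 16 holes -> [(0, 2), (0, 3), (0, 4), (0, 5), (1, 2), (1, 3), (1, 4), (1, 5), (2, 2), (2, 3), (2, 4), (2, 5), (3, 2), (3, 3), (3, 4), (3, 5)]
Unfold 4 (reflect across h@4): 32 holes -> [(0, 2), (0, 3), (0, 4), (0, 5), (1, 2), (1, 3), (1, 4), (1, 5), (2, 2), (2, 3), (2, 4), (2, 5), (3, 2), (3, 3), (3, 4), (3, 5), (4, 2), (4, 3), (4, 4), (4, 5), (5, 2), (5, 3), (5, 4), (5, 5), (6, 2), (6, 3), (6, 4), (6, 5), (7, 2), (7, 3), (7, 4), (7, 5)]
Unfold 5 (reflect across h@8): 64 holes -> [(0, 2), (0, 3), (0, 4), (0, 5), (1, 2), (1, 3), (1, 4), (1, 5), (2, 2), (2, 3), (2, 4), (2, 5), (3, 2), (3, 3), (3, 4), (3, 5), (4, 2), (4, 3), (4, 4), (4, 5), (5, 2), (5, 3), (5, 4), (5, 5), (6, 2), (6, 3), (6, 4), (6, 5), (7, 2), (7, 3), (7, 4), (7, 5), (8, 2), (8, 3), (8, 4), (8, 5), (9, 2), (9, 3), (9, 4), (9, 5), (10, 2), (10, 3), (10, 4), (10, 5), (11, 2), (11, 3), (11, 4), (11, 5), (12, 2), (12, 3), (12, 4), (12, 5), (13, 2), (13, 3), (13, 4), (13, 5), (14, 2), (14, 3), (14, 4), (14, 5), (15, 2), (15, 3), (15, 4), (15, 5)]

Answer: 64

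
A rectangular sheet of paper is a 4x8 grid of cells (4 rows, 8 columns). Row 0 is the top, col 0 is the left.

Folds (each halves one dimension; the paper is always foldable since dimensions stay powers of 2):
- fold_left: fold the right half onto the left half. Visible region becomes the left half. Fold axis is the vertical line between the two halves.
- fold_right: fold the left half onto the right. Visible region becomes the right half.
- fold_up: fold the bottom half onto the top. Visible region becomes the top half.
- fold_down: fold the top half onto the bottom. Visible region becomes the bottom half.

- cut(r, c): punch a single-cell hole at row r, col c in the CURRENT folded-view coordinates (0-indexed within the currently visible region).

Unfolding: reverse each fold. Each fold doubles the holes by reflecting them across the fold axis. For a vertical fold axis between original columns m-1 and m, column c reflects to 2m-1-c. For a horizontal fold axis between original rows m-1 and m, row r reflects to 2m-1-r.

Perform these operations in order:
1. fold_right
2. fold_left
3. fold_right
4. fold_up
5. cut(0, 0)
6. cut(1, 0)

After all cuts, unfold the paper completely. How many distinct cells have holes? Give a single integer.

Op 1 fold_right: fold axis v@4; visible region now rows[0,4) x cols[4,8) = 4x4
Op 2 fold_left: fold axis v@6; visible region now rows[0,4) x cols[4,6) = 4x2
Op 3 fold_right: fold axis v@5; visible region now rows[0,4) x cols[5,6) = 4x1
Op 4 fold_up: fold axis h@2; visible region now rows[0,2) x cols[5,6) = 2x1
Op 5 cut(0, 0): punch at orig (0,5); cuts so far [(0, 5)]; region rows[0,2) x cols[5,6) = 2x1
Op 6 cut(1, 0): punch at orig (1,5); cuts so far [(0, 5), (1, 5)]; region rows[0,2) x cols[5,6) = 2x1
Unfold 1 (reflect across h@2): 4 holes -> [(0, 5), (1, 5), (2, 5), (3, 5)]
Unfold 2 (reflect across v@5): 8 holes -> [(0, 4), (0, 5), (1, 4), (1, 5), (2, 4), (2, 5), (3, 4), (3, 5)]
Unfold 3 (reflect across v@6): 16 holes -> [(0, 4), (0, 5), (0, 6), (0, 7), (1, 4), (1, 5), (1, 6), (1, 7), (2, 4), (2, 5), (2, 6), (2, 7), (3, 4), (3, 5), (3, 6), (3, 7)]
Unfold 4 (reflect across v@4): 32 holes -> [(0, 0), (0, 1), (0, 2), (0, 3), (0, 4), (0, 5), (0, 6), (0, 7), (1, 0), (1, 1), (1, 2), (1, 3), (1, 4), (1, 5), (1, 6), (1, 7), (2, 0), (2, 1), (2, 2), (2, 3), (2, 4), (2, 5), (2, 6), (2, 7), (3, 0), (3, 1), (3, 2), (3, 3), (3, 4), (3, 5), (3, 6), (3, 7)]

Answer: 32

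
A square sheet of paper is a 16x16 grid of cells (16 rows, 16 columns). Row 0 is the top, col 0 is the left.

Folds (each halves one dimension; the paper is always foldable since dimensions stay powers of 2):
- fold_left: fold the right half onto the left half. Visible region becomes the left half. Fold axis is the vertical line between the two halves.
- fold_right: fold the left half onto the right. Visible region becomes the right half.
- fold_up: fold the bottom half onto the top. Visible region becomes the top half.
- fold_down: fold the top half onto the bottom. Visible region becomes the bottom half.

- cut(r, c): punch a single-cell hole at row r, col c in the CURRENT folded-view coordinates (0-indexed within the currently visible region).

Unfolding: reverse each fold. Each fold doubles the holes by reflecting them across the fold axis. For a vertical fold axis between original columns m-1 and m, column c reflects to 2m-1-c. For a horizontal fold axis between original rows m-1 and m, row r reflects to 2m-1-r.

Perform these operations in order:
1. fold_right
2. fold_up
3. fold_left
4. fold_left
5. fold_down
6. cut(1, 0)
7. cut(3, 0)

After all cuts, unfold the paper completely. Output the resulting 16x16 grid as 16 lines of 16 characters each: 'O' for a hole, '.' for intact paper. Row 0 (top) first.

Answer: O..OO..OO..OO..O
................
O..OO..OO..OO..O
................
................
O..OO..OO..OO..O
................
O..OO..OO..OO..O
O..OO..OO..OO..O
................
O..OO..OO..OO..O
................
................
O..OO..OO..OO..O
................
O..OO..OO..OO..O

Derivation:
Op 1 fold_right: fold axis v@8; visible region now rows[0,16) x cols[8,16) = 16x8
Op 2 fold_up: fold axis h@8; visible region now rows[0,8) x cols[8,16) = 8x8
Op 3 fold_left: fold axis v@12; visible region now rows[0,8) x cols[8,12) = 8x4
Op 4 fold_left: fold axis v@10; visible region now rows[0,8) x cols[8,10) = 8x2
Op 5 fold_down: fold axis h@4; visible region now rows[4,8) x cols[8,10) = 4x2
Op 6 cut(1, 0): punch at orig (5,8); cuts so far [(5, 8)]; region rows[4,8) x cols[8,10) = 4x2
Op 7 cut(3, 0): punch at orig (7,8); cuts so far [(5, 8), (7, 8)]; region rows[4,8) x cols[8,10) = 4x2
Unfold 1 (reflect across h@4): 4 holes -> [(0, 8), (2, 8), (5, 8), (7, 8)]
Unfold 2 (reflect across v@10): 8 holes -> [(0, 8), (0, 11), (2, 8), (2, 11), (5, 8), (5, 11), (7, 8), (7, 11)]
Unfold 3 (reflect across v@12): 16 holes -> [(0, 8), (0, 11), (0, 12), (0, 15), (2, 8), (2, 11), (2, 12), (2, 15), (5, 8), (5, 11), (5, 12), (5, 15), (7, 8), (7, 11), (7, 12), (7, 15)]
Unfold 4 (reflect across h@8): 32 holes -> [(0, 8), (0, 11), (0, 12), (0, 15), (2, 8), (2, 11), (2, 12), (2, 15), (5, 8), (5, 11), (5, 12), (5, 15), (7, 8), (7, 11), (7, 12), (7, 15), (8, 8), (8, 11), (8, 12), (8, 15), (10, 8), (10, 11), (10, 12), (10, 15), (13, 8), (13, 11), (13, 12), (13, 15), (15, 8), (15, 11), (15, 12), (15, 15)]
Unfold 5 (reflect across v@8): 64 holes -> [(0, 0), (0, 3), (0, 4), (0, 7), (0, 8), (0, 11), (0, 12), (0, 15), (2, 0), (2, 3), (2, 4), (2, 7), (2, 8), (2, 11), (2, 12), (2, 15), (5, 0), (5, 3), (5, 4), (5, 7), (5, 8), (5, 11), (5, 12), (5, 15), (7, 0), (7, 3), (7, 4), (7, 7), (7, 8), (7, 11), (7, 12), (7, 15), (8, 0), (8, 3), (8, 4), (8, 7), (8, 8), (8, 11), (8, 12), (8, 15), (10, 0), (10, 3), (10, 4), (10, 7), (10, 8), (10, 11), (10, 12), (10, 15), (13, 0), (13, 3), (13, 4), (13, 7), (13, 8), (13, 11), (13, 12), (13, 15), (15, 0), (15, 3), (15, 4), (15, 7), (15, 8), (15, 11), (15, 12), (15, 15)]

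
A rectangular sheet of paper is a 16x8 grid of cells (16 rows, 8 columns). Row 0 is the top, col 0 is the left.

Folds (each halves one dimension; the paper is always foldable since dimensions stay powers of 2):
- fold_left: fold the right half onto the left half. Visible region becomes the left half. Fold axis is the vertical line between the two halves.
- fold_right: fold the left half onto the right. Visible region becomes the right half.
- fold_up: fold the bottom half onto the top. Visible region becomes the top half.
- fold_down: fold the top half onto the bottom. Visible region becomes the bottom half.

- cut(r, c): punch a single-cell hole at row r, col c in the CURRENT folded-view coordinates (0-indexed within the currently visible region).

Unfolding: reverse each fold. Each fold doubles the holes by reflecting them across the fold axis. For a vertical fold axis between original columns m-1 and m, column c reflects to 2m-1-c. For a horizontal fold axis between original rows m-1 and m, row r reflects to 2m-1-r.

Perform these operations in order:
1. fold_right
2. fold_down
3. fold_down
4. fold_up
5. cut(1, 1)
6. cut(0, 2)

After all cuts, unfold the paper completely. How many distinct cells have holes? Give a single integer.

Op 1 fold_right: fold axis v@4; visible region now rows[0,16) x cols[4,8) = 16x4
Op 2 fold_down: fold axis h@8; visible region now rows[8,16) x cols[4,8) = 8x4
Op 3 fold_down: fold axis h@12; visible region now rows[12,16) x cols[4,8) = 4x4
Op 4 fold_up: fold axis h@14; visible region now rows[12,14) x cols[4,8) = 2x4
Op 5 cut(1, 1): punch at orig (13,5); cuts so far [(13, 5)]; region rows[12,14) x cols[4,8) = 2x4
Op 6 cut(0, 2): punch at orig (12,6); cuts so far [(12, 6), (13, 5)]; region rows[12,14) x cols[4,8) = 2x4
Unfold 1 (reflect across h@14): 4 holes -> [(12, 6), (13, 5), (14, 5), (15, 6)]
Unfold 2 (reflect across h@12): 8 holes -> [(8, 6), (9, 5), (10, 5), (11, 6), (12, 6), (13, 5), (14, 5), (15, 6)]
Unfold 3 (reflect across h@8): 16 holes -> [(0, 6), (1, 5), (2, 5), (3, 6), (4, 6), (5, 5), (6, 5), (7, 6), (8, 6), (9, 5), (10, 5), (11, 6), (12, 6), (13, 5), (14, 5), (15, 6)]
Unfold 4 (reflect across v@4): 32 holes -> [(0, 1), (0, 6), (1, 2), (1, 5), (2, 2), (2, 5), (3, 1), (3, 6), (4, 1), (4, 6), (5, 2), (5, 5), (6, 2), (6, 5), (7, 1), (7, 6), (8, 1), (8, 6), (9, 2), (9, 5), (10, 2), (10, 5), (11, 1), (11, 6), (12, 1), (12, 6), (13, 2), (13, 5), (14, 2), (14, 5), (15, 1), (15, 6)]

Answer: 32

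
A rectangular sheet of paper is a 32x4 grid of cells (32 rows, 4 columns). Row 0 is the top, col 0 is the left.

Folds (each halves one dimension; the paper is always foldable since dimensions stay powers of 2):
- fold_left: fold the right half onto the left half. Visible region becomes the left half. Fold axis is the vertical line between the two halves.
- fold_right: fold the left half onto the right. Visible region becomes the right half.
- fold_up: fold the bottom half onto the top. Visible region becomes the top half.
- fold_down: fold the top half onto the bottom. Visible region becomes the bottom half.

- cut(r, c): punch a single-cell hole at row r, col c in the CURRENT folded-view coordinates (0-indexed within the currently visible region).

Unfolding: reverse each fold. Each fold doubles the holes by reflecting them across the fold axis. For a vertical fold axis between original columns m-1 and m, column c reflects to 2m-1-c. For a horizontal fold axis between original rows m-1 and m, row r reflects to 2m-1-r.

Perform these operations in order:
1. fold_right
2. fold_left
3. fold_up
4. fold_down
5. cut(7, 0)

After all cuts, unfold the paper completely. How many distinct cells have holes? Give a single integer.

Op 1 fold_right: fold axis v@2; visible region now rows[0,32) x cols[2,4) = 32x2
Op 2 fold_left: fold axis v@3; visible region now rows[0,32) x cols[2,3) = 32x1
Op 3 fold_up: fold axis h@16; visible region now rows[0,16) x cols[2,3) = 16x1
Op 4 fold_down: fold axis h@8; visible region now rows[8,16) x cols[2,3) = 8x1
Op 5 cut(7, 0): punch at orig (15,2); cuts so far [(15, 2)]; region rows[8,16) x cols[2,3) = 8x1
Unfold 1 (reflect across h@8): 2 holes -> [(0, 2), (15, 2)]
Unfold 2 (reflect across h@16): 4 holes -> [(0, 2), (15, 2), (16, 2), (31, 2)]
Unfold 3 (reflect across v@3): 8 holes -> [(0, 2), (0, 3), (15, 2), (15, 3), (16, 2), (16, 3), (31, 2), (31, 3)]
Unfold 4 (reflect across v@2): 16 holes -> [(0, 0), (0, 1), (0, 2), (0, 3), (15, 0), (15, 1), (15, 2), (15, 3), (16, 0), (16, 1), (16, 2), (16, 3), (31, 0), (31, 1), (31, 2), (31, 3)]

Answer: 16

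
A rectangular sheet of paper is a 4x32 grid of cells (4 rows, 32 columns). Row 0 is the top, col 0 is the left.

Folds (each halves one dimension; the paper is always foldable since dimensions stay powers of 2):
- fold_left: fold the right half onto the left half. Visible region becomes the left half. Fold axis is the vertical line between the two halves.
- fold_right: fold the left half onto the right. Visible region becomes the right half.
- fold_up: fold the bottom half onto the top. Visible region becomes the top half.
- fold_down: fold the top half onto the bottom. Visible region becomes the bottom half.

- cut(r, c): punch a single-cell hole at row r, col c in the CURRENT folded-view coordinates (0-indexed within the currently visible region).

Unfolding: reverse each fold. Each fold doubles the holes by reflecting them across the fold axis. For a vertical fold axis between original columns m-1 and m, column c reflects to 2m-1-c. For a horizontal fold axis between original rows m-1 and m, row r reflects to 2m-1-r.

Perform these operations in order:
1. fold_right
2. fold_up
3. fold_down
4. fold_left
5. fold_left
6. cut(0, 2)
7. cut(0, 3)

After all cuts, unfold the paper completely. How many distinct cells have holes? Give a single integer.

Answer: 64

Derivation:
Op 1 fold_right: fold axis v@16; visible region now rows[0,4) x cols[16,32) = 4x16
Op 2 fold_up: fold axis h@2; visible region now rows[0,2) x cols[16,32) = 2x16
Op 3 fold_down: fold axis h@1; visible region now rows[1,2) x cols[16,32) = 1x16
Op 4 fold_left: fold axis v@24; visible region now rows[1,2) x cols[16,24) = 1x8
Op 5 fold_left: fold axis v@20; visible region now rows[1,2) x cols[16,20) = 1x4
Op 6 cut(0, 2): punch at orig (1,18); cuts so far [(1, 18)]; region rows[1,2) x cols[16,20) = 1x4
Op 7 cut(0, 3): punch at orig (1,19); cuts so far [(1, 18), (1, 19)]; region rows[1,2) x cols[16,20) = 1x4
Unfold 1 (reflect across v@20): 4 holes -> [(1, 18), (1, 19), (1, 20), (1, 21)]
Unfold 2 (reflect across v@24): 8 holes -> [(1, 18), (1, 19), (1, 20), (1, 21), (1, 26), (1, 27), (1, 28), (1, 29)]
Unfold 3 (reflect across h@1): 16 holes -> [(0, 18), (0, 19), (0, 20), (0, 21), (0, 26), (0, 27), (0, 28), (0, 29), (1, 18), (1, 19), (1, 20), (1, 21), (1, 26), (1, 27), (1, 28), (1, 29)]
Unfold 4 (reflect across h@2): 32 holes -> [(0, 18), (0, 19), (0, 20), (0, 21), (0, 26), (0, 27), (0, 28), (0, 29), (1, 18), (1, 19), (1, 20), (1, 21), (1, 26), (1, 27), (1, 28), (1, 29), (2, 18), (2, 19), (2, 20), (2, 21), (2, 26), (2, 27), (2, 28), (2, 29), (3, 18), (3, 19), (3, 20), (3, 21), (3, 26), (3, 27), (3, 28), (3, 29)]
Unfold 5 (reflect across v@16): 64 holes -> [(0, 2), (0, 3), (0, 4), (0, 5), (0, 10), (0, 11), (0, 12), (0, 13), (0, 18), (0, 19), (0, 20), (0, 21), (0, 26), (0, 27), (0, 28), (0, 29), (1, 2), (1, 3), (1, 4), (1, 5), (1, 10), (1, 11), (1, 12), (1, 13), (1, 18), (1, 19), (1, 20), (1, 21), (1, 26), (1, 27), (1, 28), (1, 29), (2, 2), (2, 3), (2, 4), (2, 5), (2, 10), (2, 11), (2, 12), (2, 13), (2, 18), (2, 19), (2, 20), (2, 21), (2, 26), (2, 27), (2, 28), (2, 29), (3, 2), (3, 3), (3, 4), (3, 5), (3, 10), (3, 11), (3, 12), (3, 13), (3, 18), (3, 19), (3, 20), (3, 21), (3, 26), (3, 27), (3, 28), (3, 29)]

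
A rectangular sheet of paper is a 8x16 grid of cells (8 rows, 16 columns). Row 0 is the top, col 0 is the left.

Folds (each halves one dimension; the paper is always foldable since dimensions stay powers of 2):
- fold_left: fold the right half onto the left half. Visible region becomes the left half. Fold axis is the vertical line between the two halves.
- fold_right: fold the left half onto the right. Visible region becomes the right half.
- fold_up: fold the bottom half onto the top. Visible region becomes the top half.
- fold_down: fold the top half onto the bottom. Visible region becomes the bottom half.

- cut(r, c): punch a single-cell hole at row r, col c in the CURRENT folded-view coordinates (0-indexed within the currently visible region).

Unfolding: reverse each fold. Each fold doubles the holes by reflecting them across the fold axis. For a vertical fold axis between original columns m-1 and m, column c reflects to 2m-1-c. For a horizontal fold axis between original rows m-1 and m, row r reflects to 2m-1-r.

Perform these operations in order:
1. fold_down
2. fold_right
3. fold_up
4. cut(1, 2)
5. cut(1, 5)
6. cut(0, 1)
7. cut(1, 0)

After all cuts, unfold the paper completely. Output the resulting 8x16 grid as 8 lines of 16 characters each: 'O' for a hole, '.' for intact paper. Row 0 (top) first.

Op 1 fold_down: fold axis h@4; visible region now rows[4,8) x cols[0,16) = 4x16
Op 2 fold_right: fold axis v@8; visible region now rows[4,8) x cols[8,16) = 4x8
Op 3 fold_up: fold axis h@6; visible region now rows[4,6) x cols[8,16) = 2x8
Op 4 cut(1, 2): punch at orig (5,10); cuts so far [(5, 10)]; region rows[4,6) x cols[8,16) = 2x8
Op 5 cut(1, 5): punch at orig (5,13); cuts so far [(5, 10), (5, 13)]; region rows[4,6) x cols[8,16) = 2x8
Op 6 cut(0, 1): punch at orig (4,9); cuts so far [(4, 9), (5, 10), (5, 13)]; region rows[4,6) x cols[8,16) = 2x8
Op 7 cut(1, 0): punch at orig (5,8); cuts so far [(4, 9), (5, 8), (5, 10), (5, 13)]; region rows[4,6) x cols[8,16) = 2x8
Unfold 1 (reflect across h@6): 8 holes -> [(4, 9), (5, 8), (5, 10), (5, 13), (6, 8), (6, 10), (6, 13), (7, 9)]
Unfold 2 (reflect across v@8): 16 holes -> [(4, 6), (4, 9), (5, 2), (5, 5), (5, 7), (5, 8), (5, 10), (5, 13), (6, 2), (6, 5), (6, 7), (6, 8), (6, 10), (6, 13), (7, 6), (7, 9)]
Unfold 3 (reflect across h@4): 32 holes -> [(0, 6), (0, 9), (1, 2), (1, 5), (1, 7), (1, 8), (1, 10), (1, 13), (2, 2), (2, 5), (2, 7), (2, 8), (2, 10), (2, 13), (3, 6), (3, 9), (4, 6), (4, 9), (5, 2), (5, 5), (5, 7), (5, 8), (5, 10), (5, 13), (6, 2), (6, 5), (6, 7), (6, 8), (6, 10), (6, 13), (7, 6), (7, 9)]

Answer: ......O..O......
..O..O.OO.O..O..
..O..O.OO.O..O..
......O..O......
......O..O......
..O..O.OO.O..O..
..O..O.OO.O..O..
......O..O......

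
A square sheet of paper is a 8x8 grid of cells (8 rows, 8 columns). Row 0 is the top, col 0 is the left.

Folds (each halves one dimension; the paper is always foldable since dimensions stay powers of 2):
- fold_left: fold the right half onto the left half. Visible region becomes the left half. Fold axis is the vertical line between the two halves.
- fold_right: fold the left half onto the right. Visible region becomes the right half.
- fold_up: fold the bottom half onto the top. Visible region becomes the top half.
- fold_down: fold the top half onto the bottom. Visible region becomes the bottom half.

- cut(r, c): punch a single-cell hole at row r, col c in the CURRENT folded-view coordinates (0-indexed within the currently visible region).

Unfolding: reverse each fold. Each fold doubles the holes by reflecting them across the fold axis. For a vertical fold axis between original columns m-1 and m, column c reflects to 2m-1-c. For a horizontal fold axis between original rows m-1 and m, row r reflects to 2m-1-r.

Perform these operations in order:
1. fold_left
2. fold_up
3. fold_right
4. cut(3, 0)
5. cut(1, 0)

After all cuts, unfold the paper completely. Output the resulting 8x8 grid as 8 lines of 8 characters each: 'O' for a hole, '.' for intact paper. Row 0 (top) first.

Op 1 fold_left: fold axis v@4; visible region now rows[0,8) x cols[0,4) = 8x4
Op 2 fold_up: fold axis h@4; visible region now rows[0,4) x cols[0,4) = 4x4
Op 3 fold_right: fold axis v@2; visible region now rows[0,4) x cols[2,4) = 4x2
Op 4 cut(3, 0): punch at orig (3,2); cuts so far [(3, 2)]; region rows[0,4) x cols[2,4) = 4x2
Op 5 cut(1, 0): punch at orig (1,2); cuts so far [(1, 2), (3, 2)]; region rows[0,4) x cols[2,4) = 4x2
Unfold 1 (reflect across v@2): 4 holes -> [(1, 1), (1, 2), (3, 1), (3, 2)]
Unfold 2 (reflect across h@4): 8 holes -> [(1, 1), (1, 2), (3, 1), (3, 2), (4, 1), (4, 2), (6, 1), (6, 2)]
Unfold 3 (reflect across v@4): 16 holes -> [(1, 1), (1, 2), (1, 5), (1, 6), (3, 1), (3, 2), (3, 5), (3, 6), (4, 1), (4, 2), (4, 5), (4, 6), (6, 1), (6, 2), (6, 5), (6, 6)]

Answer: ........
.OO..OO.
........
.OO..OO.
.OO..OO.
........
.OO..OO.
........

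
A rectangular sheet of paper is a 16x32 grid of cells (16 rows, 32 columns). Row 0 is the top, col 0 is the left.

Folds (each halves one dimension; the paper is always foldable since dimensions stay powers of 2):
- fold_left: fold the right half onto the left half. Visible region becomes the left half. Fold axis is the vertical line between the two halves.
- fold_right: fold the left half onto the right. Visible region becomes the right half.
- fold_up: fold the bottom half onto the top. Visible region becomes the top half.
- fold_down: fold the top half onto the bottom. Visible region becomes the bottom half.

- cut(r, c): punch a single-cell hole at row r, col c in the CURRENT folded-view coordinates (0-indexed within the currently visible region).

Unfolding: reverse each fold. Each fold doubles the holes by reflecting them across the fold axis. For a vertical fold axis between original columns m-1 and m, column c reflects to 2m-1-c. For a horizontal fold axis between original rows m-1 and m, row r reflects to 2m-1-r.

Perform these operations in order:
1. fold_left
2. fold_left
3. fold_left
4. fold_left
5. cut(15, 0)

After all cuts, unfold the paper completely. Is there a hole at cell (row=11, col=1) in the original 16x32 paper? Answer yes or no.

Answer: no

Derivation:
Op 1 fold_left: fold axis v@16; visible region now rows[0,16) x cols[0,16) = 16x16
Op 2 fold_left: fold axis v@8; visible region now rows[0,16) x cols[0,8) = 16x8
Op 3 fold_left: fold axis v@4; visible region now rows[0,16) x cols[0,4) = 16x4
Op 4 fold_left: fold axis v@2; visible region now rows[0,16) x cols[0,2) = 16x2
Op 5 cut(15, 0): punch at orig (15,0); cuts so far [(15, 0)]; region rows[0,16) x cols[0,2) = 16x2
Unfold 1 (reflect across v@2): 2 holes -> [(15, 0), (15, 3)]
Unfold 2 (reflect across v@4): 4 holes -> [(15, 0), (15, 3), (15, 4), (15, 7)]
Unfold 3 (reflect across v@8): 8 holes -> [(15, 0), (15, 3), (15, 4), (15, 7), (15, 8), (15, 11), (15, 12), (15, 15)]
Unfold 4 (reflect across v@16): 16 holes -> [(15, 0), (15, 3), (15, 4), (15, 7), (15, 8), (15, 11), (15, 12), (15, 15), (15, 16), (15, 19), (15, 20), (15, 23), (15, 24), (15, 27), (15, 28), (15, 31)]
Holes: [(15, 0), (15, 3), (15, 4), (15, 7), (15, 8), (15, 11), (15, 12), (15, 15), (15, 16), (15, 19), (15, 20), (15, 23), (15, 24), (15, 27), (15, 28), (15, 31)]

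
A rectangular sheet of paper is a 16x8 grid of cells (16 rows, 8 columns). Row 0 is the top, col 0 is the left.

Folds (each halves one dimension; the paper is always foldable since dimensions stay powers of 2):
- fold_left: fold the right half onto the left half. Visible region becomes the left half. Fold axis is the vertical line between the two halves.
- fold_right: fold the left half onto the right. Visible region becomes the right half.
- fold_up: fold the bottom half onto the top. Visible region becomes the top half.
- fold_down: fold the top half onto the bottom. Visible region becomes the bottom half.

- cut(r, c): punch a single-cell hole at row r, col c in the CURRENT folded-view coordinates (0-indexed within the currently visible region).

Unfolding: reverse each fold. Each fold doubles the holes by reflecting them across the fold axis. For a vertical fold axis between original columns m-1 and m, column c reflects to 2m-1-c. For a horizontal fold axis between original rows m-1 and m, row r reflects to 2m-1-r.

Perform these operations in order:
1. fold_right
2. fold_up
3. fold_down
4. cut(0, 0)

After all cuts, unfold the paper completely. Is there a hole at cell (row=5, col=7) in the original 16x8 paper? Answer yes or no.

Op 1 fold_right: fold axis v@4; visible region now rows[0,16) x cols[4,8) = 16x4
Op 2 fold_up: fold axis h@8; visible region now rows[0,8) x cols[4,8) = 8x4
Op 3 fold_down: fold axis h@4; visible region now rows[4,8) x cols[4,8) = 4x4
Op 4 cut(0, 0): punch at orig (4,4); cuts so far [(4, 4)]; region rows[4,8) x cols[4,8) = 4x4
Unfold 1 (reflect across h@4): 2 holes -> [(3, 4), (4, 4)]
Unfold 2 (reflect across h@8): 4 holes -> [(3, 4), (4, 4), (11, 4), (12, 4)]
Unfold 3 (reflect across v@4): 8 holes -> [(3, 3), (3, 4), (4, 3), (4, 4), (11, 3), (11, 4), (12, 3), (12, 4)]
Holes: [(3, 3), (3, 4), (4, 3), (4, 4), (11, 3), (11, 4), (12, 3), (12, 4)]

Answer: no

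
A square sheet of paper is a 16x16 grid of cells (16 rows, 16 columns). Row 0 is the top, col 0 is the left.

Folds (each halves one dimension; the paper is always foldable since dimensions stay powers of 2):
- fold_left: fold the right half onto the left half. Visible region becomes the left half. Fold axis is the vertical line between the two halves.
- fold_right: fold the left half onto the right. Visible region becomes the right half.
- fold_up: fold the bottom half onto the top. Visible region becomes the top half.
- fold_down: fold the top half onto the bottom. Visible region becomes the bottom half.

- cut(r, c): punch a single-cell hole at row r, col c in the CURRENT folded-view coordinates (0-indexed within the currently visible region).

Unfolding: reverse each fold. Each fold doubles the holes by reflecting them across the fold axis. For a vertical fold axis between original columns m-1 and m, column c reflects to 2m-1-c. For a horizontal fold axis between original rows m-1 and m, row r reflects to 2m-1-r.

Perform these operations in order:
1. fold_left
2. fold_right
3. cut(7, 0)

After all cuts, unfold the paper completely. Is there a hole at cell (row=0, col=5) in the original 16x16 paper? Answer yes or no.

Answer: no

Derivation:
Op 1 fold_left: fold axis v@8; visible region now rows[0,16) x cols[0,8) = 16x8
Op 2 fold_right: fold axis v@4; visible region now rows[0,16) x cols[4,8) = 16x4
Op 3 cut(7, 0): punch at orig (7,4); cuts so far [(7, 4)]; region rows[0,16) x cols[4,8) = 16x4
Unfold 1 (reflect across v@4): 2 holes -> [(7, 3), (7, 4)]
Unfold 2 (reflect across v@8): 4 holes -> [(7, 3), (7, 4), (7, 11), (7, 12)]
Holes: [(7, 3), (7, 4), (7, 11), (7, 12)]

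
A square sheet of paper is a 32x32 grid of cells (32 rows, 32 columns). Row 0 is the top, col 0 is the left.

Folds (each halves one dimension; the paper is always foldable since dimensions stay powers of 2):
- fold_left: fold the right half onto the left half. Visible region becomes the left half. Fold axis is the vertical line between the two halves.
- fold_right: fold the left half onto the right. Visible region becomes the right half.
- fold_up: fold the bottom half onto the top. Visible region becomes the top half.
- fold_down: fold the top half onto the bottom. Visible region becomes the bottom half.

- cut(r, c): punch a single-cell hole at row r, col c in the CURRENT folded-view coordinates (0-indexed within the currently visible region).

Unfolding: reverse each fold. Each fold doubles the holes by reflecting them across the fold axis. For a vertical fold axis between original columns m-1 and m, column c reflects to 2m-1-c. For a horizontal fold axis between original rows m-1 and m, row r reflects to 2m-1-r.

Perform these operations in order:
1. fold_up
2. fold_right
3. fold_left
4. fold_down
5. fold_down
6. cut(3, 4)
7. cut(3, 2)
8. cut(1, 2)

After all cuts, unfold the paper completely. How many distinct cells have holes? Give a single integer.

Op 1 fold_up: fold axis h@16; visible region now rows[0,16) x cols[0,32) = 16x32
Op 2 fold_right: fold axis v@16; visible region now rows[0,16) x cols[16,32) = 16x16
Op 3 fold_left: fold axis v@24; visible region now rows[0,16) x cols[16,24) = 16x8
Op 4 fold_down: fold axis h@8; visible region now rows[8,16) x cols[16,24) = 8x8
Op 5 fold_down: fold axis h@12; visible region now rows[12,16) x cols[16,24) = 4x8
Op 6 cut(3, 4): punch at orig (15,20); cuts so far [(15, 20)]; region rows[12,16) x cols[16,24) = 4x8
Op 7 cut(3, 2): punch at orig (15,18); cuts so far [(15, 18), (15, 20)]; region rows[12,16) x cols[16,24) = 4x8
Op 8 cut(1, 2): punch at orig (13,18); cuts so far [(13, 18), (15, 18), (15, 20)]; region rows[12,16) x cols[16,24) = 4x8
Unfold 1 (reflect across h@12): 6 holes -> [(8, 18), (8, 20), (10, 18), (13, 18), (15, 18), (15, 20)]
Unfold 2 (reflect across h@8): 12 holes -> [(0, 18), (0, 20), (2, 18), (5, 18), (7, 18), (7, 20), (8, 18), (8, 20), (10, 18), (13, 18), (15, 18), (15, 20)]
Unfold 3 (reflect across v@24): 24 holes -> [(0, 18), (0, 20), (0, 27), (0, 29), (2, 18), (2, 29), (5, 18), (5, 29), (7, 18), (7, 20), (7, 27), (7, 29), (8, 18), (8, 20), (8, 27), (8, 29), (10, 18), (10, 29), (13, 18), (13, 29), (15, 18), (15, 20), (15, 27), (15, 29)]
Unfold 4 (reflect across v@16): 48 holes -> [(0, 2), (0, 4), (0, 11), (0, 13), (0, 18), (0, 20), (0, 27), (0, 29), (2, 2), (2, 13), (2, 18), (2, 29), (5, 2), (5, 13), (5, 18), (5, 29), (7, 2), (7, 4), (7, 11), (7, 13), (7, 18), (7, 20), (7, 27), (7, 29), (8, 2), (8, 4), (8, 11), (8, 13), (8, 18), (8, 20), (8, 27), (8, 29), (10, 2), (10, 13), (10, 18), (10, 29), (13, 2), (13, 13), (13, 18), (13, 29), (15, 2), (15, 4), (15, 11), (15, 13), (15, 18), (15, 20), (15, 27), (15, 29)]
Unfold 5 (reflect across h@16): 96 holes -> [(0, 2), (0, 4), (0, 11), (0, 13), (0, 18), (0, 20), (0, 27), (0, 29), (2, 2), (2, 13), (2, 18), (2, 29), (5, 2), (5, 13), (5, 18), (5, 29), (7, 2), (7, 4), (7, 11), (7, 13), (7, 18), (7, 20), (7, 27), (7, 29), (8, 2), (8, 4), (8, 11), (8, 13), (8, 18), (8, 20), (8, 27), (8, 29), (10, 2), (10, 13), (10, 18), (10, 29), (13, 2), (13, 13), (13, 18), (13, 29), (15, 2), (15, 4), (15, 11), (15, 13), (15, 18), (15, 20), (15, 27), (15, 29), (16, 2), (16, 4), (16, 11), (16, 13), (16, 18), (16, 20), (16, 27), (16, 29), (18, 2), (18, 13), (18, 18), (18, 29), (21, 2), (21, 13), (21, 18), (21, 29), (23, 2), (23, 4), (23, 11), (23, 13), (23, 18), (23, 20), (23, 27), (23, 29), (24, 2), (24, 4), (24, 11), (24, 13), (24, 18), (24, 20), (24, 27), (24, 29), (26, 2), (26, 13), (26, 18), (26, 29), (29, 2), (29, 13), (29, 18), (29, 29), (31, 2), (31, 4), (31, 11), (31, 13), (31, 18), (31, 20), (31, 27), (31, 29)]

Answer: 96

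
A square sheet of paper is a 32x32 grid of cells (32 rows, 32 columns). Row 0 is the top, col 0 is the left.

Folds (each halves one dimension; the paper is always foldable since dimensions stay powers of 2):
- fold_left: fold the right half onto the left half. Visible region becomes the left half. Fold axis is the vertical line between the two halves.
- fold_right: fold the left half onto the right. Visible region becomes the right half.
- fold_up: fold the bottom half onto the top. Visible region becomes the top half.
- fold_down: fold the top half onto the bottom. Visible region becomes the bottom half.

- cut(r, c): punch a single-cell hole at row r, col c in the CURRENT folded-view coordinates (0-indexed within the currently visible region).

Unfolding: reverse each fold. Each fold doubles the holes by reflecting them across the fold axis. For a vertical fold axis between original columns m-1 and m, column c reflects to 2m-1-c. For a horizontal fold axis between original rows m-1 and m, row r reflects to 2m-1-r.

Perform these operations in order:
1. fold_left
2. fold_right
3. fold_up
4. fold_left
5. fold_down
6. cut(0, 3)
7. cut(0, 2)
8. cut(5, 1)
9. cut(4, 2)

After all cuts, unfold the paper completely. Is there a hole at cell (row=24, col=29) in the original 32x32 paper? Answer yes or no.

Op 1 fold_left: fold axis v@16; visible region now rows[0,32) x cols[0,16) = 32x16
Op 2 fold_right: fold axis v@8; visible region now rows[0,32) x cols[8,16) = 32x8
Op 3 fold_up: fold axis h@16; visible region now rows[0,16) x cols[8,16) = 16x8
Op 4 fold_left: fold axis v@12; visible region now rows[0,16) x cols[8,12) = 16x4
Op 5 fold_down: fold axis h@8; visible region now rows[8,16) x cols[8,12) = 8x4
Op 6 cut(0, 3): punch at orig (8,11); cuts so far [(8, 11)]; region rows[8,16) x cols[8,12) = 8x4
Op 7 cut(0, 2): punch at orig (8,10); cuts so far [(8, 10), (8, 11)]; region rows[8,16) x cols[8,12) = 8x4
Op 8 cut(5, 1): punch at orig (13,9); cuts so far [(8, 10), (8, 11), (13, 9)]; region rows[8,16) x cols[8,12) = 8x4
Op 9 cut(4, 2): punch at orig (12,10); cuts so far [(8, 10), (8, 11), (12, 10), (13, 9)]; region rows[8,16) x cols[8,12) = 8x4
Unfold 1 (reflect across h@8): 8 holes -> [(2, 9), (3, 10), (7, 10), (7, 11), (8, 10), (8, 11), (12, 10), (13, 9)]
Unfold 2 (reflect across v@12): 16 holes -> [(2, 9), (2, 14), (3, 10), (3, 13), (7, 10), (7, 11), (7, 12), (7, 13), (8, 10), (8, 11), (8, 12), (8, 13), (12, 10), (12, 13), (13, 9), (13, 14)]
Unfold 3 (reflect across h@16): 32 holes -> [(2, 9), (2, 14), (3, 10), (3, 13), (7, 10), (7, 11), (7, 12), (7, 13), (8, 10), (8, 11), (8, 12), (8, 13), (12, 10), (12, 13), (13, 9), (13, 14), (18, 9), (18, 14), (19, 10), (19, 13), (23, 10), (23, 11), (23, 12), (23, 13), (24, 10), (24, 11), (24, 12), (24, 13), (28, 10), (28, 13), (29, 9), (29, 14)]
Unfold 4 (reflect across v@8): 64 holes -> [(2, 1), (2, 6), (2, 9), (2, 14), (3, 2), (3, 5), (3, 10), (3, 13), (7, 2), (7, 3), (7, 4), (7, 5), (7, 10), (7, 11), (7, 12), (7, 13), (8, 2), (8, 3), (8, 4), (8, 5), (8, 10), (8, 11), (8, 12), (8, 13), (12, 2), (12, 5), (12, 10), (12, 13), (13, 1), (13, 6), (13, 9), (13, 14), (18, 1), (18, 6), (18, 9), (18, 14), (19, 2), (19, 5), (19, 10), (19, 13), (23, 2), (23, 3), (23, 4), (23, 5), (23, 10), (23, 11), (23, 12), (23, 13), (24, 2), (24, 3), (24, 4), (24, 5), (24, 10), (24, 11), (24, 12), (24, 13), (28, 2), (28, 5), (28, 10), (28, 13), (29, 1), (29, 6), (29, 9), (29, 14)]
Unfold 5 (reflect across v@16): 128 holes -> [(2, 1), (2, 6), (2, 9), (2, 14), (2, 17), (2, 22), (2, 25), (2, 30), (3, 2), (3, 5), (3, 10), (3, 13), (3, 18), (3, 21), (3, 26), (3, 29), (7, 2), (7, 3), (7, 4), (7, 5), (7, 10), (7, 11), (7, 12), (7, 13), (7, 18), (7, 19), (7, 20), (7, 21), (7, 26), (7, 27), (7, 28), (7, 29), (8, 2), (8, 3), (8, 4), (8, 5), (8, 10), (8, 11), (8, 12), (8, 13), (8, 18), (8, 19), (8, 20), (8, 21), (8, 26), (8, 27), (8, 28), (8, 29), (12, 2), (12, 5), (12, 10), (12, 13), (12, 18), (12, 21), (12, 26), (12, 29), (13, 1), (13, 6), (13, 9), (13, 14), (13, 17), (13, 22), (13, 25), (13, 30), (18, 1), (18, 6), (18, 9), (18, 14), (18, 17), (18, 22), (18, 25), (18, 30), (19, 2), (19, 5), (19, 10), (19, 13), (19, 18), (19, 21), (19, 26), (19, 29), (23, 2), (23, 3), (23, 4), (23, 5), (23, 10), (23, 11), (23, 12), (23, 13), (23, 18), (23, 19), (23, 20), (23, 21), (23, 26), (23, 27), (23, 28), (23, 29), (24, 2), (24, 3), (24, 4), (24, 5), (24, 10), (24, 11), (24, 12), (24, 13), (24, 18), (24, 19), (24, 20), (24, 21), (24, 26), (24, 27), (24, 28), (24, 29), (28, 2), (28, 5), (28, 10), (28, 13), (28, 18), (28, 21), (28, 26), (28, 29), (29, 1), (29, 6), (29, 9), (29, 14), (29, 17), (29, 22), (29, 25), (29, 30)]
Holes: [(2, 1), (2, 6), (2, 9), (2, 14), (2, 17), (2, 22), (2, 25), (2, 30), (3, 2), (3, 5), (3, 10), (3, 13), (3, 18), (3, 21), (3, 26), (3, 29), (7, 2), (7, 3), (7, 4), (7, 5), (7, 10), (7, 11), (7, 12), (7, 13), (7, 18), (7, 19), (7, 20), (7, 21), (7, 26), (7, 27), (7, 28), (7, 29), (8, 2), (8, 3), (8, 4), (8, 5), (8, 10), (8, 11), (8, 12), (8, 13), (8, 18), (8, 19), (8, 20), (8, 21), (8, 26), (8, 27), (8, 28), (8, 29), (12, 2), (12, 5), (12, 10), (12, 13), (12, 18), (12, 21), (12, 26), (12, 29), (13, 1), (13, 6), (13, 9), (13, 14), (13, 17), (13, 22), (13, 25), (13, 30), (18, 1), (18, 6), (18, 9), (18, 14), (18, 17), (18, 22), (18, 25), (18, 30), (19, 2), (19, 5), (19, 10), (19, 13), (19, 18), (19, 21), (19, 26), (19, 29), (23, 2), (23, 3), (23, 4), (23, 5), (23, 10), (23, 11), (23, 12), (23, 13), (23, 18), (23, 19), (23, 20), (23, 21), (23, 26), (23, 27), (23, 28), (23, 29), (24, 2), (24, 3), (24, 4), (24, 5), (24, 10), (24, 11), (24, 12), (24, 13), (24, 18), (24, 19), (24, 20), (24, 21), (24, 26), (24, 27), (24, 28), (24, 29), (28, 2), (28, 5), (28, 10), (28, 13), (28, 18), (28, 21), (28, 26), (28, 29), (29, 1), (29, 6), (29, 9), (29, 14), (29, 17), (29, 22), (29, 25), (29, 30)]

Answer: yes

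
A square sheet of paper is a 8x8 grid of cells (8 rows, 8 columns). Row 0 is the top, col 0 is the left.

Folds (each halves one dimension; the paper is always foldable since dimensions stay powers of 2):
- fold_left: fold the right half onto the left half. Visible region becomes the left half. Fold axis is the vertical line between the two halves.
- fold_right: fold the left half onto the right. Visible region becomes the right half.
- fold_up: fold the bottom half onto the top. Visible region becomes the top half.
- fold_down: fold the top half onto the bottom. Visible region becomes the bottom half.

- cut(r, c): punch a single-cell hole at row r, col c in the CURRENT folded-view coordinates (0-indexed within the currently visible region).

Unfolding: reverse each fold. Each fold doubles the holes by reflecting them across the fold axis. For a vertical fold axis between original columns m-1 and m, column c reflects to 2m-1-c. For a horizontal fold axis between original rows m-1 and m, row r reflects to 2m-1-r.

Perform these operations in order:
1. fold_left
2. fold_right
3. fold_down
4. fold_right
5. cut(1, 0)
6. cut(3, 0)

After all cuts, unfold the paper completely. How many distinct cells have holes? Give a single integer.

Op 1 fold_left: fold axis v@4; visible region now rows[0,8) x cols[0,4) = 8x4
Op 2 fold_right: fold axis v@2; visible region now rows[0,8) x cols[2,4) = 8x2
Op 3 fold_down: fold axis h@4; visible region now rows[4,8) x cols[2,4) = 4x2
Op 4 fold_right: fold axis v@3; visible region now rows[4,8) x cols[3,4) = 4x1
Op 5 cut(1, 0): punch at orig (5,3); cuts so far [(5, 3)]; region rows[4,8) x cols[3,4) = 4x1
Op 6 cut(3, 0): punch at orig (7,3); cuts so far [(5, 3), (7, 3)]; region rows[4,8) x cols[3,4) = 4x1
Unfold 1 (reflect across v@3): 4 holes -> [(5, 2), (5, 3), (7, 2), (7, 3)]
Unfold 2 (reflect across h@4): 8 holes -> [(0, 2), (0, 3), (2, 2), (2, 3), (5, 2), (5, 3), (7, 2), (7, 3)]
Unfold 3 (reflect across v@2): 16 holes -> [(0, 0), (0, 1), (0, 2), (0, 3), (2, 0), (2, 1), (2, 2), (2, 3), (5, 0), (5, 1), (5, 2), (5, 3), (7, 0), (7, 1), (7, 2), (7, 3)]
Unfold 4 (reflect across v@4): 32 holes -> [(0, 0), (0, 1), (0, 2), (0, 3), (0, 4), (0, 5), (0, 6), (0, 7), (2, 0), (2, 1), (2, 2), (2, 3), (2, 4), (2, 5), (2, 6), (2, 7), (5, 0), (5, 1), (5, 2), (5, 3), (5, 4), (5, 5), (5, 6), (5, 7), (7, 0), (7, 1), (7, 2), (7, 3), (7, 4), (7, 5), (7, 6), (7, 7)]

Answer: 32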